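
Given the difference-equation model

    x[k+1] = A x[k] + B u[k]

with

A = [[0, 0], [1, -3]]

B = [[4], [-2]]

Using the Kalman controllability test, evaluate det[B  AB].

AB = [[0], [10]]
Controllability matrix C = [B  AB] = [[4, 0], [-2, 10]]
det(C) = 4·10 - 0·(-2) = 40 - 0 = 40
Since det(C) ≠ 0, rank(C) = 2 and the system is completely controllable.

40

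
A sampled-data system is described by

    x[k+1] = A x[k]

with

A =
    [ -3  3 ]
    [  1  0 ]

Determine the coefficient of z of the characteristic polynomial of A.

For a 2×2 matrix, det(zI - A) = z^2 - (tr A)z + det A.
tr A = -3, det A = -3.
So p(z) = z^2 + 3z - 3.
The coefficient of z is 3.

3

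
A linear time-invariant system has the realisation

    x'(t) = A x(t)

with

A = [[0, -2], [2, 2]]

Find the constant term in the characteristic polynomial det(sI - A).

4

For a 2×2 matrix, det(sI - A) = s^2 - (tr A)s + det A.
tr A = 2, det A = 4.
So p(s) = s^2 - 2s + 4.
The constant term is 4.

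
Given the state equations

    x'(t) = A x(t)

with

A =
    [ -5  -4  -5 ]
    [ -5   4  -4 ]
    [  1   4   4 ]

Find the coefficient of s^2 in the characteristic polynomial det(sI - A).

Expand det(sI - A) for the 3×3 matrix.
p(s) = s^3 - 3s^2 - 23s + 104.
(Check: constant term = det(-A) = (-1)^3 det A = 104; coefficient of s^2 = -tr A = -3.)
The coefficient of s^2 is -3.

-3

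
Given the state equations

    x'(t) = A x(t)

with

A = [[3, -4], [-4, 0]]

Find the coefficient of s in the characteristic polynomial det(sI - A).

-3

For a 2×2 matrix, det(sI - A) = s^2 - (tr A)s + det A.
tr A = 3, det A = -16.
So p(s) = s^2 - 3s - 16.
The coefficient of s is -3.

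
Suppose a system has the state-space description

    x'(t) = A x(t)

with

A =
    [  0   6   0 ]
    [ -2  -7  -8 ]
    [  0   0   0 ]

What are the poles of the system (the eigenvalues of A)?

det(sI - A) = s^3 - (tr A)s^2 + (M11 + M22 + M33)s - det A, where Mii is the 2×2 principal minor of A obtained by deleting row i and column i.
tr A = 0 + (-7) + 0 = -7; M11 = (-7)·0 - (-8)·0 = 0 - 0 = 0; M22 = 0·0 - 0·0 = 0 - 0 = 0; M33 = 0·(-7) - 6·(-2) = 0 - (-12) = 12; sum of minors = 12.
det A = 0·((-7)·0 - (-8)·0) - 6·((-2)·0 - (-8)·0) + 0·((-2)·0 - (-7)·0) = 0·0 - 6·0 + 0·0 = 0.
So p(s) = det(sI - A) = s^3 + 7s^2 + 12s.
The constant term is 0, so p(s) = s(s^2 + 7s + 12).
Factor s^2 + 7s + 12: two numbers with sum -7 and product 12 are -3 and -4, so s^2 + 7s + 12 = (s + 3)(s + 4).
Hence p(s) = s (s + 3) (s + 4), with roots -4, -3, 0.
At least one eigenvalue has non-negative real part, so the system is not asymptotically stable.

-4, -3, 0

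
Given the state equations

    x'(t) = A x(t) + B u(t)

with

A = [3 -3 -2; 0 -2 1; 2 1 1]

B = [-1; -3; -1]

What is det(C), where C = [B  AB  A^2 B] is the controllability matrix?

AB = [[8], [5], [-6]]
A^2B = [[21], [-16], [15]]
Controllability matrix C = [B  AB  A^2B] = [[-1, 8, 21], [-3, 5, -16], [-1, -6, 15]]
Expanding along the first row, det(C) = (-1)·(5·15 - (-16)·(-6)) - 8·((-3)·15 - (-16)·(-1)) + 21·((-3)·(-6) - 5·(-1)) = (-1)·(-21) - 8·(-61) + 21·23 = 992
Since det(C) ≠ 0, rank(C) = 3 and the system is completely controllable.

992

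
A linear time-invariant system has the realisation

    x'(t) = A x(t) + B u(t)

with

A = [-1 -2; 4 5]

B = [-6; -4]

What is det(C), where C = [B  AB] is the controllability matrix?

AB = [[14], [-44]]
Controllability matrix C = [B  AB] = [[-6, 14], [-4, -44]]
det(C) = (-6)·(-44) - 14·(-4) = 264 - (-56) = 320
Since det(C) ≠ 0, rank(C) = 2 and the system is completely controllable.

320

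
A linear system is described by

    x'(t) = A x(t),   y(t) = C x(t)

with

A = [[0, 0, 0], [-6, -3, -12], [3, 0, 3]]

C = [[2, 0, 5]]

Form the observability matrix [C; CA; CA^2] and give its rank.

2

CA = [[15, 0, 15]]
CA^2 = [[45, 0, 45]]
Observability matrix O = [C; CA; CA^2] = [[2, 0, 5], [15, 0, 15], [45, 0, 45]]
Column 2 of O is identically zero, so rank(O) ≤ 2.
The 2×2 minor from rows 1, 2, columns 1, 3 is 2·15 - 5·15 = 30 - 75 = -45 ≠ 0, so rank(O) = 2.
rank(O) = 2 < n = 3, so the pair (A, C) is not completely observable.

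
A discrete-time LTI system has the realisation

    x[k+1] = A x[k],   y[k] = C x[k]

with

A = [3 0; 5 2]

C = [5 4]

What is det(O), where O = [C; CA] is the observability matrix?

-100

CA = [[35, 8]]
Observability matrix O = [C; CA] = [[5, 4], [35, 8]]
det(O) = 5·8 - 4·35 = 40 - 140 = -100
Since det(O) ≠ 0, rank(O) = 2 and the system is completely observable.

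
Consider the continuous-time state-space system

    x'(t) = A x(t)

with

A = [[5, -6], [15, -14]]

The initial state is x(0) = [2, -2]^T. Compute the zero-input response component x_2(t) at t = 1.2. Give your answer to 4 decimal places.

0.2711

det(sI - A) = s^2 - (tr A)s + det A, with tr A = 5 + (-14) = -9 and det A = 5·(-14) - (-6)·15 = -70 - (-90) = 20.
So p(s) = det(sI - A) = s^2 + 9s + 20.
Factor s^2 + 9s + 20: two numbers with sum -9 and product 20 are -4 and -5, so s^2 + 9s + 20 = (s + 4)(s + 5).
Hence p(s) = (s + 4) (s + 5), with roots -5, -4.
The eigenvalues -5, -4 are distinct and real, so A is diagonalisable and x(t) = e^{At} x(0) = V diag(e^{λ_i t}) V^{-1} x(0), where the columns of V are the eigenvectors.
λ = -5: A - (-5)I = [[10, -6], [15, -9]]. Row 1 gives 10·v1 + (-6)·v2 = 0, so take v_1 = [3, 5]^T.
λ = -4: A - (-4)I = [[9, -6], [15, -10]]. Row 1 gives 9·v1 + (-6)·v2 = 0, so take v_2 = [2, 3]^T.
V = [v_1 v_2] = [[3, 2], [5, 3]] has det V = -1, so V^{-1} = adj(V)/det V = [[-3, 2], [5, -3]].
Modal coordinates z(0) = V^{-1} x(0): (-3)·2 + 2·(-2) = -10; 5·2 + (-3)·(-2) = 16; so z(0) = [-10, 16]^T.
x_2(t) = Σ_i (v_i)_2 · z_i(0) · e^{λ_i t} (row 2 of V times the modal terms).
x_2(1.2) = 5·(-10)·e^{-5·1.2} + 3·16·e^{-4·1.2} = (-50)·0.002479 + 48·0.008230 = 0.2711.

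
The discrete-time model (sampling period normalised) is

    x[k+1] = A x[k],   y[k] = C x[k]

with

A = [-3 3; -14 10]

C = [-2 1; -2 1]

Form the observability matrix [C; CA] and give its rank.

1

CA = [[-8, 4], [-8, 4]]
Observability matrix O = [C; CA] = [[-2, 1], [-2, 1], [-8, 4], [-8, 4]]
Every row of O is a scalar multiple of row 1 = [-2, 1] (multipliers 1, 1, 4, 4), so the rows span a one-dimensional space.
O ≠ 0, hence rank(O) = 1.
rank(O) = 1 < n = 2, so the pair (A, C) is not completely observable.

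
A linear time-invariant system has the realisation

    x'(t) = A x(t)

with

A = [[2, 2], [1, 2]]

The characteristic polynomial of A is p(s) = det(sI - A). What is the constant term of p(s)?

2

For a 2×2 matrix, det(sI - A) = s^2 - (tr A)s + det A.
tr A = 4, det A = 2.
So p(s) = s^2 - 4s + 2.
The constant term is 2.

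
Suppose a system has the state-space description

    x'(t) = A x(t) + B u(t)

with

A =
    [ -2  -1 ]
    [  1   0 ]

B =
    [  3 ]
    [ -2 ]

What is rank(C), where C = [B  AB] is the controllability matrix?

AB = [[-4], [3]]
Controllability matrix C = [B  AB] = [[3, -4], [-2, 3]]
det(C) = 3·3 - (-4)·(-2) = 9 - 8 = 1 ≠ 0, so rank(C) = 2.
rank(C) = 2 = n, so the pair (A, B) is completely controllable.

2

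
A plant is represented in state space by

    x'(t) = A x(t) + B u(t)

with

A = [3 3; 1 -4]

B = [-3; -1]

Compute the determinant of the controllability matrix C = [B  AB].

-15

AB = [[-12], [1]]
Controllability matrix C = [B  AB] = [[-3, -12], [-1, 1]]
det(C) = (-3)·1 - (-12)·(-1) = -3 - 12 = -15
Since det(C) ≠ 0, rank(C) = 2 and the system is completely controllable.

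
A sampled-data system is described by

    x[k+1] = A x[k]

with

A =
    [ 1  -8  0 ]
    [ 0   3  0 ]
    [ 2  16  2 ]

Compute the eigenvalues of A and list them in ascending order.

det(zI - A) = z^3 - (tr A)z^2 + (M11 + M22 + M33)z - det A, where Mii is the 2×2 principal minor of A obtained by deleting row i and column i.
tr A = 1 + 3 + 2 = 6; M11 = 3·2 - 0·16 = 6 - 0 = 6; M22 = 1·2 - 0·2 = 2 - 0 = 2; M33 = 1·3 - (-8)·0 = 3 - 0 = 3; sum of minors = 11.
det A = 1·(3·2 - 0·16) - (-8)·(0·2 - 0·2) + 0·(0·16 - 3·2) = 1·6 - (-8)·0 + 0·(-6) = 6.
So p(z) = det(zI - A) = z^3 - 6z^2 + 11z - 6.
Rational-root test: any integer root divides -6. Testing small divisors, z = 1 works: p(1) = 1 + (-6) + 11 + (-6) = 0, so (z - 1) is a factor.
Dividing, p(z) = (z - 1)(z^2 - 5z + 6).
Factor z^2 - 5z + 6: two numbers with sum 5 and product 6 are 3 and 2, so z^2 - 5z + 6 = (z - 3)(z - 2).
Hence p(z) = (z - 3) (z - 2) (z - 1), with roots 1, 2, 3.

1, 2, 3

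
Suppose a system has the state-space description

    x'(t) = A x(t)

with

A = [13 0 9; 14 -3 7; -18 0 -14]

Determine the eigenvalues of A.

-5, -3, 4

det(sI - A) = s^3 - (tr A)s^2 + (M11 + M22 + M33)s - det A, where Mii is the 2×2 principal minor of A obtained by deleting row i and column i.
tr A = 13 + (-3) + (-14) = -4; M11 = (-3)·(-14) - 7·0 = 42 - 0 = 42; M22 = 13·(-14) - 9·(-18) = -182 - (-162) = -20; M33 = 13·(-3) - 0·14 = -39 - 0 = -39; sum of minors = -17.
det A = 13·((-3)·(-14) - 7·0) - 0·(14·(-14) - 7·(-18)) + 9·(14·0 - (-3)·(-18)) = 13·42 - 0·(-70) + 9·(-54) = 60.
So p(s) = det(sI - A) = s^3 + 4s^2 - 17s - 60.
Rational-root test: any integer root divides -60. Testing small divisors, s = -3 works: p(-3) = -27 + 36 + 51 + (-60) = 0, so (s + 3) is a factor.
Dividing, p(s) = (s + 3)(s^2 + s - 20).
Factor s^2 + s - 20: two numbers with sum -1 and product -20 are 4 and -5, so s^2 + s - 20 = (s - 4)(s + 5).
Hence p(s) = (s - 4) (s + 3) (s + 5), with roots -5, -3, 4.
At least one eigenvalue has non-negative real part, so the system is not asymptotically stable.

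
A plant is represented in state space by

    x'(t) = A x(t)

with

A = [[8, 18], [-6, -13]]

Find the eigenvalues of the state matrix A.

det(sI - A) = s^2 - (tr A)s + det A, with tr A = 8 + (-13) = -5 and det A = 8·(-13) - 18·(-6) = -104 - (-108) = 4.
So p(s) = det(sI - A) = s^2 + 5s + 4.
Factor s^2 + 5s + 4: two numbers with sum -5 and product 4 are -1 and -4, so s^2 + 5s + 4 = (s + 1)(s + 4).
Hence p(s) = (s + 1) (s + 4), with roots -4, -1.
All eigenvalues have negative real part, so the system is asymptotically stable.

-4, -1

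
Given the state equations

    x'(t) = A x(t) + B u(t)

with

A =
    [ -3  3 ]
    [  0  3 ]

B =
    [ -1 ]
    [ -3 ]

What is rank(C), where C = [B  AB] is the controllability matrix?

2

AB = [[-6], [-9]]
Controllability matrix C = [B  AB] = [[-1, -6], [-3, -9]]
det(C) = (-1)·(-9) - (-6)·(-3) = 9 - 18 = -9 ≠ 0, so rank(C) = 2.
rank(C) = 2 = n, so the pair (A, B) is completely controllable.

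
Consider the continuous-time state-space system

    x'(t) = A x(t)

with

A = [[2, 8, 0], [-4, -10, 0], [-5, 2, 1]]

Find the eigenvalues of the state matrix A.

det(sI - A) = s^3 - (tr A)s^2 + (M11 + M22 + M33)s - det A, where Mii is the 2×2 principal minor of A obtained by deleting row i and column i.
tr A = 2 + (-10) + 1 = -7; M11 = (-10)·1 - 0·2 = -10 - 0 = -10; M22 = 2·1 - 0·(-5) = 2 - 0 = 2; M33 = 2·(-10) - 8·(-4) = -20 - (-32) = 12; sum of minors = 4.
det A = 2·((-10)·1 - 0·2) - 8·((-4)·1 - 0·(-5)) + 0·((-4)·2 - (-10)·(-5)) = 2·(-10) - 8·(-4) + 0·(-58) = 12.
So p(s) = det(sI - A) = s^3 + 7s^2 + 4s - 12.
Rational-root test: any integer root divides -12. Testing small divisors, s = 1 works: p(1) = 1 + 7 + 4 + (-12) = 0, so (s - 1) is a factor.
Dividing, p(s) = (s - 1)(s^2 + 8s + 12).
Factor s^2 + 8s + 12: two numbers with sum -8 and product 12 are -2 and -6, so s^2 + 8s + 12 = (s + 2)(s + 6).
Hence p(s) = (s - 1) (s + 2) (s + 6), with roots -6, -2, 1.
At least one eigenvalue has non-negative real part, so the system is not asymptotically stable.

-6, -2, 1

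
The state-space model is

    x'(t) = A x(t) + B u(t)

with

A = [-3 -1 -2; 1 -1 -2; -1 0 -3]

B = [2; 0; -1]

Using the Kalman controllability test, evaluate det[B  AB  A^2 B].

12

AB = [[-4], [4], [1]]
A^2B = [[6], [-10], [1]]
Controllability matrix C = [B  AB  A^2B] = [[2, -4, 6], [0, 4, -10], [-1, 1, 1]]
Expanding along the first row, det(C) = 2·(4·1 - (-10)·1) - (-4)·(0·1 - (-10)·(-1)) + 6·(0·1 - 4·(-1)) = 2·14 - (-4)·(-10) + 6·4 = 12
Since det(C) ≠ 0, rank(C) = 3 and the system is completely controllable.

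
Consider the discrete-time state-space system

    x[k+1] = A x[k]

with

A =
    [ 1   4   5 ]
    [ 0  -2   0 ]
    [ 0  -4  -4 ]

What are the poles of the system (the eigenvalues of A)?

det(zI - A) = z^3 - (tr A)z^2 + (M11 + M22 + M33)z - det A, where Mii is the 2×2 principal minor of A obtained by deleting row i and column i.
tr A = 1 + (-2) + (-4) = -5; M11 = (-2)·(-4) - 0·(-4) = 8 - 0 = 8; M22 = 1·(-4) - 5·0 = -4 - 0 = -4; M33 = 1·(-2) - 4·0 = -2 - 0 = -2; sum of minors = 2.
det A = 1·((-2)·(-4) - 0·(-4)) - 4·(0·(-4) - 0·0) + 5·(0·(-4) - (-2)·0) = 1·8 - 4·0 + 5·0 = 8.
So p(z) = det(zI - A) = z^3 + 5z^2 + 2z - 8.
Rational-root test: any integer root divides -8. Testing small divisors, z = 1 works: p(1) = 1 + 5 + 2 + (-8) = 0, so (z - 1) is a factor.
Dividing, p(z) = (z - 1)(z^2 + 6z + 8).
Factor z^2 + 6z + 8: two numbers with sum -6 and product 8 are -2 and -4, so z^2 + 6z + 8 = (z + 2)(z + 4).
Hence p(z) = (z - 1) (z + 2) (z + 4), with roots -4, -2, 1.

-4, -2, 1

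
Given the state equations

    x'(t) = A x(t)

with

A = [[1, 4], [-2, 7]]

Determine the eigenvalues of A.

det(sI - A) = s^2 - (tr A)s + det A, with tr A = 1 + 7 = 8 and det A = 1·7 - 4·(-2) = 7 - (-8) = 15.
So p(s) = det(sI - A) = s^2 - 8s + 15.
Factor s^2 - 8s + 15: two numbers with sum 8 and product 15 are 5 and 3, so s^2 - 8s + 15 = (s - 5)(s - 3).
Hence p(s) = (s - 5) (s - 3), with roots 3, 5.
At least one eigenvalue has non-negative real part, so the system is not asymptotically stable.

3, 5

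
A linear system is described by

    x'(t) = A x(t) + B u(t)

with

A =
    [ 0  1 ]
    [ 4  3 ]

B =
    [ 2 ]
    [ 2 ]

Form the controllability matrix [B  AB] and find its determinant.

24

AB = [[2], [14]]
Controllability matrix C = [B  AB] = [[2, 2], [2, 14]]
det(C) = 2·14 - 2·2 = 28 - 4 = 24
Since det(C) ≠ 0, rank(C) = 2 and the system is completely controllable.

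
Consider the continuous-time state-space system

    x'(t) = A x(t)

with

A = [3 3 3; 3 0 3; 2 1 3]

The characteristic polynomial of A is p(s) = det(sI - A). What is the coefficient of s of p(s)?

Expand det(sI - A) for the 3×3 matrix.
p(s) = s^3 - 6s^2 - 9s + 9.
(Check: constant term = det(-A) = (-1)^3 det A = 9; coefficient of s^2 = -tr A = -6.)
The coefficient of s is -9.

-9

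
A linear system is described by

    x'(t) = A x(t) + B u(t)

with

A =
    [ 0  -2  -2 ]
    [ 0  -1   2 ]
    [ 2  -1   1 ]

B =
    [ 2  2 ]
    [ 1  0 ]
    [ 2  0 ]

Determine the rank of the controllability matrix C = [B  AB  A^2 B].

AB = [[-6, 0], [3, 0], [5, 4]]
A^2B = [[-16, -8], [7, 8], [-10, 4]]
Controllability matrix C = [B  AB  A^2B] = [[2, 2, -6, 0, -16, -8], [1, 0, 3, 0, 7, 8], [2, 0, 5, 4, -10, 4]]
Take the 3×3 submatrix of C formed by columns 1, 2, 3: [[2, 2, -6], [1, 0, 3], [2, 0, 5]]. Its determinant is 2·(0·5 - 3·0) - 2·(1·5 - 3·2) + (-6)·(1·0 - 0·2) = 2·0 - 2·(-1) + (-6)·0 = 2 ≠ 0.
So rank(C) ≥ 3; since C has 3 rows, rank(C) = 3.
rank(C) = 3 = n, so the pair (A, B) is completely controllable.

3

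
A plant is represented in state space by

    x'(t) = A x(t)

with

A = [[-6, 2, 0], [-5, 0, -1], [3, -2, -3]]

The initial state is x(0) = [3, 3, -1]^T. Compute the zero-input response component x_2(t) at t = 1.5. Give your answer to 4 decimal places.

-0.1300

det(sI - A) = s^3 - (tr A)s^2 + (M11 + M22 + M33)s - det A, where Mii is the 2×2 principal minor of A obtained by deleting row i and column i.
tr A = (-6) + 0 + (-3) = -9; M11 = 0·(-3) - (-1)·(-2) = 0 - 2 = -2; M22 = (-6)·(-3) - 0·3 = 18 - 0 = 18; M33 = (-6)·0 - 2·(-5) = 0 - (-10) = 10; sum of minors = 26.
det A = (-6)·(0·(-3) - (-1)·(-2)) - 2·((-5)·(-3) - (-1)·3) + 0·((-5)·(-2) - 0·3) = (-6)·(-2) - 2·18 + 0·10 = -24.
So p(s) = det(sI - A) = s^3 + 9s^2 + 26s + 24.
Rational-root test: any integer root divides 24. Testing small divisors, s = -2 works: p(-2) = -8 + 36 + (-52) + 24 = 0, so (s + 2) is a factor.
Dividing, p(s) = (s + 2)(s^2 + 7s + 12).
Factor s^2 + 7s + 12: two numbers with sum -7 and product 12 are -3 and -4, so s^2 + 7s + 12 = (s + 3)(s + 4).
Hence p(s) = (s + 2) (s + 3) (s + 4), with roots -4, -3, -2.
The eigenvalues -4, -3, -2 are distinct and real, so A is diagonalisable and x(t) = e^{At} x(0) = V diag(e^{λ_i t}) V^{-1} x(0), where the columns of V are the eigenvectors.
λ = -4: A - (-4)I = [[-2, 2, 0], [-5, 4, -1], [3, -2, 1]]. v must be orthogonal to every row; (row 1) × (row 2) = [-2, -2, 2], so take v_1 = [1, 1, -1]^T.
λ = -3: A - (-3)I = [[-3, 2, 0], [-5, 3, -1], [3, -2, 0]]. v must be orthogonal to every row; (row 1) × (row 2) = [-2, -3, 1], so take v_2 = [2, 3, -1]^T.
λ = -2: A - (-2)I = [[-4, 2, 0], [-5, 2, -1], [3, -2, -1]]. v must be orthogonal to every row; (row 1) × (row 2) = [-2, -4, 2], so take v_3 = [1, 2, -1]^T.
V = [v_1 v_2 v_3] = [[1, 2, 1], [1, 3, 2], [-1, -1, -1]] has det V = -1, so V^{-1} = adj(V)/det V = [[1, -1, -1], [1, 0, 1], [-2, 1, -1]].
Modal coordinates z(0) = V^{-1} x(0): 1·3 + (-1)·3 + (-1)·(-1) = 1; 1·3 + 0·3 + 1·(-1) = 2; (-2)·3 + 1·3 + (-1)·(-1) = -2; so z(0) = [1, 2, -2]^T.
x_2(t) = Σ_i (v_i)_2 · z_i(0) · e^{λ_i t} (row 2 of V times the modal terms).
x_2(1.5) = 1·1·e^{-4·1.5} + 3·2·e^{-3·1.5} + 2·(-2)·e^{-2·1.5} = 1·0.002479 + 6·0.011109 + (-4)·0.049787 = -0.1300.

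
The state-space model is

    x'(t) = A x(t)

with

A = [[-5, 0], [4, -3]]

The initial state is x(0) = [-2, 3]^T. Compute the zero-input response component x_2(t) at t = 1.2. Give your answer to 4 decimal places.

det(sI - A) = s^2 - (tr A)s + det A, with tr A = (-5) + (-3) = -8 and det A = (-5)·(-3) - 0·4 = 15 - 0 = 15.
So p(s) = det(sI - A) = s^2 + 8s + 15.
Factor s^2 + 8s + 15: two numbers with sum -8 and product 15 are -3 and -5, so s^2 + 8s + 15 = (s + 3)(s + 5).
Hence p(s) = (s + 3) (s + 5), with roots -5, -3.
The eigenvalues -5, -3 are distinct and real, so A is diagonalisable and x(t) = e^{At} x(0) = V diag(e^{λ_i t}) V^{-1} x(0), where the columns of V are the eigenvectors.
λ = -5: A - (-5)I = [[0, 0], [4, 2]]. Row 2 gives 4·v1 + 2·v2 = 0, so take v_1 = [1, -2]^T.
λ = -3: A - (-3)I = [[-2, 0], [4, 0]]. Row 1 gives (-2)·v1 + 0·v2 = 0, so take v_2 = [0, -1]^T.
V = [v_1 v_2] = [[1, 0], [-2, -1]] has det V = -1, so V^{-1} = adj(V)/det V = [[1, 0], [-2, -1]].
Modal coordinates z(0) = V^{-1} x(0): 1·(-2) + 0·3 = -2; (-2)·(-2) + (-1)·3 = 1; so z(0) = [-2, 1]^T.
x_2(t) = Σ_i (v_i)_2 · z_i(0) · e^{λ_i t} (row 2 of V times the modal terms).
x_2(1.2) = (-2)·(-2)·e^{-5·1.2} + (-1)·1·e^{-3·1.2} = 4·0.002479 + (-1)·0.027324 = -0.0174.

-0.0174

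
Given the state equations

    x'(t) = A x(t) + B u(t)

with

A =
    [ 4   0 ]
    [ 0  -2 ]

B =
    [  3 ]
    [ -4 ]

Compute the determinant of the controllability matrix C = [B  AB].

72

AB = [[12], [8]]
Controllability matrix C = [B  AB] = [[3, 12], [-4, 8]]
det(C) = 3·8 - 12·(-4) = 24 - (-48) = 72
Since det(C) ≠ 0, rank(C) = 2 and the system is completely controllable.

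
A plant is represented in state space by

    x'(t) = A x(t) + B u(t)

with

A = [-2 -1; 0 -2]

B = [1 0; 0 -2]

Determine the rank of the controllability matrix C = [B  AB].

2

AB = [[-2, 2], [0, 4]]
Controllability matrix C = [B  AB] = [[1, 0, -2, 2], [0, -2, 0, 4]]
Take the 2×2 submatrix of C formed by columns 1, 2: [[1, 0], [0, -2]]. Its determinant is 1·(-2) - 0·0 = -2 - 0 = -2 ≠ 0.
So rank(C) ≥ 2; since C has 2 rows, rank(C) = 2.
rank(C) = 2 = n, so the pair (A, B) is completely controllable.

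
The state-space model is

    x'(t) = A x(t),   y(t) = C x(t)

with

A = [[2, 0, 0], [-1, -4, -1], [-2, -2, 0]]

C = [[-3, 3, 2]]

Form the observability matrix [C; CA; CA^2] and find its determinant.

-1150

CA = [[-13, -16, -3]]
CA^2 = [[-4, 70, 16]]
Observability matrix O = [C; CA; CA^2] = [[-3, 3, 2], [-13, -16, -3], [-4, 70, 16]]
Expanding along the first row, det(O) = (-3)·((-16)·16 - (-3)·70) - 3·((-13)·16 - (-3)·(-4)) + 2·((-13)·70 - (-16)·(-4)) = (-3)·(-46) - 3·(-220) + 2·(-974) = -1150
Since det(O) ≠ 0, rank(O) = 3 and the system is completely observable.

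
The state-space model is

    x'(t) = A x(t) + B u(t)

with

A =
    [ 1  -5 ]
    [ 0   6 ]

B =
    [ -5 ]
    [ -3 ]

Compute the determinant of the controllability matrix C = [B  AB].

AB = [[10], [-18]]
Controllability matrix C = [B  AB] = [[-5, 10], [-3, -18]]
det(C) = (-5)·(-18) - 10·(-3) = 90 - (-30) = 120
Since det(C) ≠ 0, rank(C) = 2 and the system is completely controllable.

120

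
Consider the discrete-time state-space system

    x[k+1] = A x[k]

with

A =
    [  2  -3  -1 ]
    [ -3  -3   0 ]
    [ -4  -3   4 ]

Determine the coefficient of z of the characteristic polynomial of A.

Expand det(zI - A) for the 3×3 matrix.
p(z) = z^3 - 3z^2 - 23z + 57.
(Check: constant term = det(-A) = (-1)^3 det A = 57; coefficient of z^2 = -tr A = -3.)
The coefficient of z is -23.

-23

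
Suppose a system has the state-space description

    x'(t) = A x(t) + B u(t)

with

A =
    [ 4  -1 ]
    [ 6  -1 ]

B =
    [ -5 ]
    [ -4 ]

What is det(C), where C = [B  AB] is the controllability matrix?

66

AB = [[-16], [-26]]
Controllability matrix C = [B  AB] = [[-5, -16], [-4, -26]]
det(C) = (-5)·(-26) - (-16)·(-4) = 130 - 64 = 66
Since det(C) ≠ 0, rank(C) = 2 and the system is completely controllable.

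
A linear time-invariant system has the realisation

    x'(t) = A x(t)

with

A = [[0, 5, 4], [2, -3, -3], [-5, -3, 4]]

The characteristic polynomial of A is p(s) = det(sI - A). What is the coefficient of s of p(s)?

Expand det(sI - A) for the 3×3 matrix.
p(s) = s^3 - s^2 - 11s + 49.
(Check: constant term = det(-A) = (-1)^3 det A = 49; coefficient of s^2 = -tr A = -1.)
The coefficient of s is -11.

-11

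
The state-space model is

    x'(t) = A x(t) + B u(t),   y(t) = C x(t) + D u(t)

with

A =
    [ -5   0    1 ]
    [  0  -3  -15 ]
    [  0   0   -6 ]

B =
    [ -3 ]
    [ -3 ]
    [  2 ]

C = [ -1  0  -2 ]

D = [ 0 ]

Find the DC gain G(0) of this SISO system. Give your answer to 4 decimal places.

-0.1333

G(0) = C(-A)^{-1}B + D = -C A^{-1} B + D.
det A = -90, so A^{-1} = (1/-90)·adj(A) = [[-1/5, 0, -1/30], [0, -1/3, 5/6], [0, 0, -1/6]]
A^{-1} B = [8/15, 8/3, -1/3]^T
C A^{-1} B = 2/15
G(0) = D - C A^{-1} B = 0 - (2/15) = -2/15 ≈ -0.1333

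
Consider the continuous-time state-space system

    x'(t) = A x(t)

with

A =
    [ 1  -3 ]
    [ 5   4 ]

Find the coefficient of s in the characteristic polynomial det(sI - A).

-5

For a 2×2 matrix, det(sI - A) = s^2 - (tr A)s + det A.
tr A = 5, det A = 19.
So p(s) = s^2 - 5s + 19.
The coefficient of s is -5.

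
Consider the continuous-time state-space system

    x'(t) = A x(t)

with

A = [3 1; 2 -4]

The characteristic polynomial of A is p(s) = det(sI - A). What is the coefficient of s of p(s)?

For a 2×2 matrix, det(sI - A) = s^2 - (tr A)s + det A.
tr A = -1, det A = -14.
So p(s) = s^2 + s - 14.
The coefficient of s is 1.

1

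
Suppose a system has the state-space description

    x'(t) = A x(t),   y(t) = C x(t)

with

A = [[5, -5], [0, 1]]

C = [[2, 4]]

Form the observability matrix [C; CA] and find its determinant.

CA = [[10, -6]]
Observability matrix O = [C; CA] = [[2, 4], [10, -6]]
det(O) = 2·(-6) - 4·10 = -12 - 40 = -52
Since det(O) ≠ 0, rank(O) = 2 and the system is completely observable.

-52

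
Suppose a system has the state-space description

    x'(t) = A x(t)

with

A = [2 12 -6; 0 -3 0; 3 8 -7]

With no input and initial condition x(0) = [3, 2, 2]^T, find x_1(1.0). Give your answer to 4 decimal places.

det(sI - A) = s^3 - (tr A)s^2 + (M11 + M22 + M33)s - det A, where Mii is the 2×2 principal minor of A obtained by deleting row i and column i.
tr A = 2 + (-3) + (-7) = -8; M11 = (-3)·(-7) - 0·8 = 21 - 0 = 21; M22 = 2·(-7) - (-6)·3 = -14 - (-18) = 4; M33 = 2·(-3) - 12·0 = -6 - 0 = -6; sum of minors = 19.
det A = 2·((-3)·(-7) - 0·8) - 12·(0·(-7) - 0·3) + (-6)·(0·8 - (-3)·3) = 2·21 - 12·0 + (-6)·9 = -12.
So p(s) = det(sI - A) = s^3 + 8s^2 + 19s + 12.
Rational-root test: any integer root divides 12. Testing small divisors, s = -1 works: p(-1) = -1 + 8 + (-19) + 12 = 0, so (s + 1) is a factor.
Dividing, p(s) = (s + 1)(s^2 + 7s + 12).
Factor s^2 + 7s + 12: two numbers with sum -7 and product 12 are -3 and -4, so s^2 + 7s + 12 = (s + 3)(s + 4).
Hence p(s) = (s + 1) (s + 3) (s + 4), with roots -4, -3, -1.
The eigenvalues -4, -3, -1 are distinct and real, so A is diagonalisable and x(t) = e^{At} x(0) = V diag(e^{λ_i t}) V^{-1} x(0), where the columns of V are the eigenvectors.
λ = -4: A - (-4)I = [[6, 12, -6], [0, 1, 0], [3, 8, -3]]. v must be orthogonal to every row; (row 1) × (row 2) = [6, 0, 6], so take v_1 = [1, 0, 1]^T.
λ = -3: A - (-3)I = [[5, 12, -6], [0, 0, 0], [3, 8, -4]]. v must be orthogonal to every row; (row 1) × (row 3) = [0, 2, 4], so take v_2 = [0, 1, 2]^T.
λ = -1: A - (-1)I = [[3, 12, -6], [0, -2, 0], [3, 8, -6]]. v must be orthogonal to every row; (row 1) × (row 2) = [-12, 0, -6], so take v_3 = [-2, 0, -1]^T.
V = [v_1 v_2 v_3] = [[1, 0, -2], [0, 1, 0], [1, 2, -1]] has det V = 1, so V^{-1} = adj(V)/det V = [[-1, -4, 2], [0, 1, 0], [-1, -2, 1]].
Modal coordinates z(0) = V^{-1} x(0): (-1)·3 + (-4)·2 + 2·2 = -7; 0·3 + 1·2 + 0·2 = 2; (-1)·3 + (-2)·2 + 1·2 = -5; so z(0) = [-7, 2, -5]^T.
x_1(t) = Σ_i (v_i)_1 · z_i(0) · e^{λ_i t} (row 1 of V times the modal terms).
x_1(1.0) = 1·(-7)·e^{-4·1.0} + 0·2·e^{-3·1.0} + (-2)·(-5)·e^{-1·1.0} = (-7)·0.018316 + 0·0.049787 + 10·0.367879 = 3.5506.

3.5506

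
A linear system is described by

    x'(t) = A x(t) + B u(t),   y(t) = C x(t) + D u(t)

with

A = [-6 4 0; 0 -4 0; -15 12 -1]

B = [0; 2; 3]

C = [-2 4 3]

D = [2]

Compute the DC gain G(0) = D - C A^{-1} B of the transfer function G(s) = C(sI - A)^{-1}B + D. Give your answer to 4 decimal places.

G(0) = C(-A)^{-1}B + D = -C A^{-1} B + D.
det A = -24, so A^{-1} = (1/-24)·adj(A) = [[-1/6, -1/6, 0], [0, -1/4, 0], [5/2, -1/2, -1]]
A^{-1} B = [-1/3, -1/2, -4]^T
C A^{-1} B = -40/3
G(0) = D - C A^{-1} B = 2 - (-40/3) = 46/3 ≈ 15.3333

15.3333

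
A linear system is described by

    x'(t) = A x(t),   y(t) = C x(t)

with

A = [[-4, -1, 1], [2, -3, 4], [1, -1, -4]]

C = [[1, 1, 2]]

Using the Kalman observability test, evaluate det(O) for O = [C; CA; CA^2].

CA = [[0, -6, -3]]
CA^2 = [[-15, 21, -12]]
Observability matrix O = [C; CA; CA^2] = [[1, 1, 2], [0, -6, -3], [-15, 21, -12]]
Expanding along the first row, det(O) = 1·((-6)·(-12) - (-3)·21) - 1·(0·(-12) - (-3)·(-15)) + 2·(0·21 - (-6)·(-15)) = 1·135 - 1·(-45) + 2·(-90) = 0
Since det(O) = 0, rank(O) < 3 and the system is not completely observable.

0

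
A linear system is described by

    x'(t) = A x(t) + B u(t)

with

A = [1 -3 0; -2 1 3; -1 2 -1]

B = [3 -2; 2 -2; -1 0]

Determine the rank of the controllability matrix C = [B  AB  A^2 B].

3

AB = [[-3, 4], [-7, 2], [2, -2]]
A^2B = [[18, -2], [5, -12], [-13, 2]]
Controllability matrix C = [B  AB  A^2B] = [[3, -2, -3, 4, 18, -2], [2, -2, -7, 2, 5, -12], [-1, 0, 2, -2, -13, 2]]
Take the 3×3 submatrix of C formed by columns 1, 2, 3: [[3, -2, -3], [2, -2, -7], [-1, 0, 2]]. Its determinant is 3·((-2)·2 - (-7)·0) - (-2)·(2·2 - (-7)·(-1)) + (-3)·(2·0 - (-2)·(-1)) = 3·(-4) - (-2)·(-3) + (-3)·(-2) = -12 ≠ 0.
So rank(C) ≥ 3; since C has 3 rows, rank(C) = 3.
rank(C) = 3 = n, so the pair (A, B) is completely controllable.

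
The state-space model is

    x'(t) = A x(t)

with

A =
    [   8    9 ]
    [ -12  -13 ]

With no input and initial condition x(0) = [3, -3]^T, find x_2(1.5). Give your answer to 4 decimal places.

-0.6694

det(sI - A) = s^2 - (tr A)s + det A, with tr A = 8 + (-13) = -5 and det A = 8·(-13) - 9·(-12) = -104 - (-108) = 4.
So p(s) = det(sI - A) = s^2 + 5s + 4.
Factor s^2 + 5s + 4: two numbers with sum -5 and product 4 are -1 and -4, so s^2 + 5s + 4 = (s + 1)(s + 4).
Hence p(s) = (s + 1) (s + 4), with roots -4, -1.
The eigenvalues -4, -1 are distinct and real, so A is diagonalisable and x(t) = e^{At} x(0) = V diag(e^{λ_i t}) V^{-1} x(0), where the columns of V are the eigenvectors.
λ = -4: A - (-4)I = [[12, 9], [-12, -9]]. Row 1 gives 12·v1 + 9·v2 = 0, so take v_1 = [3, -4]^T.
λ = -1: A - (-1)I = [[9, 9], [-12, -12]]. Row 1 gives 9·v1 + 9·v2 = 0, so take v_2 = [1, -1]^T.
V = [v_1 v_2] = [[3, 1], [-4, -1]] has det V = 1, so V^{-1} = adj(V)/det V = [[-1, -1], [4, 3]].
Modal coordinates z(0) = V^{-1} x(0): (-1)·3 + (-1)·(-3) = 0; 4·3 + 3·(-3) = 3; so z(0) = [0, 3]^T.
x_2(t) = Σ_i (v_i)_2 · z_i(0) · e^{λ_i t} (row 2 of V times the modal terms).
x_2(1.5) = (-4)·0·e^{-4·1.5} + (-1)·3·e^{-1·1.5} = 0·0.002479 + (-3)·0.223130 = -0.6694.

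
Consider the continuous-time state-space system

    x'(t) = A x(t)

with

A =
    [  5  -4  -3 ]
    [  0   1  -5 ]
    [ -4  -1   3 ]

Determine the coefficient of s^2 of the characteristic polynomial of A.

Expand det(sI - A) for the 3×3 matrix.
p(s) = s^3 - 9s^2 + 6s + 102.
(Check: constant term = det(-A) = (-1)^3 det A = 102; coefficient of s^2 = -tr A = -9.)
The coefficient of s^2 is -9.

-9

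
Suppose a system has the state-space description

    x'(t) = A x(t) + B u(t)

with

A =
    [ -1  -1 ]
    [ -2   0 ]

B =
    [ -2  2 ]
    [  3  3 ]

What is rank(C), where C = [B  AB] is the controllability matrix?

2

AB = [[-1, -5], [4, -4]]
Controllability matrix C = [B  AB] = [[-2, 2, -1, -5], [3, 3, 4, -4]]
Take the 2×2 submatrix of C formed by columns 1, 2: [[-2, 2], [3, 3]]. Its determinant is (-2)·3 - 2·3 = -6 - 6 = -12 ≠ 0.
So rank(C) ≥ 2; since C has 2 rows, rank(C) = 2.
rank(C) = 2 = n, so the pair (A, B) is completely controllable.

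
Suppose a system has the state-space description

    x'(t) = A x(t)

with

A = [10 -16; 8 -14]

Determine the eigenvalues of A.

det(sI - A) = s^2 - (tr A)s + det A, with tr A = 10 + (-14) = -4 and det A = 10·(-14) - (-16)·8 = -140 - (-128) = -12.
So p(s) = det(sI - A) = s^2 + 4s - 12.
Factor s^2 + 4s - 12: two numbers with sum -4 and product -12 are 2 and -6, so s^2 + 4s - 12 = (s - 2)(s + 6).
Hence p(s) = (s - 2) (s + 6), with roots -6, 2.
At least one eigenvalue has non-negative real part, so the system is not asymptotically stable.

-6, 2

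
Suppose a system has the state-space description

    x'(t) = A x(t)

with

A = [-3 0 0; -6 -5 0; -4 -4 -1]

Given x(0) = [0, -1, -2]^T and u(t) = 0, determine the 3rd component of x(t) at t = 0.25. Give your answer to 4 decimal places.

-1.0653

det(sI - A) = s^3 - (tr A)s^2 + (M11 + M22 + M33)s - det A, where Mii is the 2×2 principal minor of A obtained by deleting row i and column i.
tr A = (-3) + (-5) + (-1) = -9; M11 = (-5)·(-1) - 0·(-4) = 5 - 0 = 5; M22 = (-3)·(-1) - 0·(-4) = 3 - 0 = 3; M33 = (-3)·(-5) - 0·(-6) = 15 - 0 = 15; sum of minors = 23.
det A = (-3)·((-5)·(-1) - 0·(-4)) - 0·((-6)·(-1) - 0·(-4)) + 0·((-6)·(-4) - (-5)·(-4)) = (-3)·5 - 0·6 + 0·4 = -15.
So p(s) = det(sI - A) = s^3 + 9s^2 + 23s + 15.
Rational-root test: any integer root divides 15. Testing small divisors, s = -1 works: p(-1) = -1 + 9 + (-23) + 15 = 0, so (s + 1) is a factor.
Dividing, p(s) = (s + 1)(s^2 + 8s + 15).
Factor s^2 + 8s + 15: two numbers with sum -8 and product 15 are -3 and -5, so s^2 + 8s + 15 = (s + 3)(s + 5).
Hence p(s) = (s + 1) (s + 3) (s + 5), with roots -5, -3, -1.
The eigenvalues -5, -3, -1 are distinct and real, so A is diagonalisable and x(t) = e^{At} x(0) = V diag(e^{λ_i t}) V^{-1} x(0), where the columns of V are the eigenvectors.
λ = -5: A - (-5)I = [[2, 0, 0], [-6, 0, 0], [-4, -4, 4]]. v must be orthogonal to every row; (row 1) × (row 3) = [0, -8, -8], so take v_1 = [0, 1, 1]^T.
λ = -3: A - (-3)I = [[0, 0, 0], [-6, -2, 0], [-4, -4, 2]]. v must be orthogonal to every row; (row 2) × (row 3) = [-4, 12, 16], so take v_2 = [-1, 3, 4]^T.
λ = -1: A - (-1)I = [[-2, 0, 0], [-6, -4, 0], [-4, -4, 0]]. v must be orthogonal to every row; (row 1) × (row 2) = [0, 0, 8], so take v_3 = [0, 0, 1]^T.
V = [v_1 v_2 v_3] = [[0, -1, 0], [1, 3, 0], [1, 4, 1]] has det V = 1, so V^{-1} = adj(V)/det V = [[3, 1, 0], [-1, 0, 0], [1, -1, 1]].
Modal coordinates z(0) = V^{-1} x(0): 3·0 + 1·(-1) + 0·(-2) = -1; (-1)·0 + 0·(-1) + 0·(-2) = 0; 1·0 + (-1)·(-1) + 1·(-2) = -1; so z(0) = [-1, 0, -1]^T.
x_3(t) = Σ_i (v_i)_3 · z_i(0) · e^{λ_i t} (row 3 of V times the modal terms).
x_3(0.25) = 1·(-1)·e^{-5·0.25} + 4·0·e^{-3·0.25} + 1·(-1)·e^{-1·0.25} = (-1)·0.286505 + 0·0.472367 + (-1)·0.778801 = -1.0653.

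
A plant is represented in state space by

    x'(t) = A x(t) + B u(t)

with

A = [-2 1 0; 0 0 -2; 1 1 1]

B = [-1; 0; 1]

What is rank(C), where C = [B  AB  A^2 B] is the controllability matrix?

3

AB = [[2], [-2], [0]]
A^2B = [[-6], [0], [0]]
Controllability matrix C = [B  AB  A^2B] = [[-1, 2, -6], [0, -2, 0], [1, 0, 0]]
det(C) = (-1)·((-2)·0 - 0·0) - 2·(0·0 - 0·1) + (-6)·(0·0 - (-2)·1) = (-1)·0 - 2·0 + (-6)·2 = -12 ≠ 0, so rank(C) = 3.
rank(C) = 3 = n, so the pair (A, B) is completely controllable.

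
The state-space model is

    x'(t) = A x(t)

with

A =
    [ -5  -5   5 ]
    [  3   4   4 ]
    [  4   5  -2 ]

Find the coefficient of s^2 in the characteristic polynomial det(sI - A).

Expand det(sI - A) for the 3×3 matrix.
p(s) = s^3 + 3s^2 - 43s - 25.
(Check: constant term = det(-A) = (-1)^3 det A = -25; coefficient of s^2 = -tr A = 3.)
The coefficient of s^2 is 3.

3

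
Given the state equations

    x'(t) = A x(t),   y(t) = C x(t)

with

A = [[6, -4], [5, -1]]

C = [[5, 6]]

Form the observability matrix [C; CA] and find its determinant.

CA = [[60, -26]]
Observability matrix O = [C; CA] = [[5, 6], [60, -26]]
det(O) = 5·(-26) - 6·60 = -130 - 360 = -490
Since det(O) ≠ 0, rank(O) = 2 and the system is completely observable.

-490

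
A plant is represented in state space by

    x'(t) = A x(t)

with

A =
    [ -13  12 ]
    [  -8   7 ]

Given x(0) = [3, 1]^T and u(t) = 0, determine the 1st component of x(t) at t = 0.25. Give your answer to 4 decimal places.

det(sI - A) = s^2 - (tr A)s + det A, with tr A = (-13) + 7 = -6 and det A = (-13)·7 - 12·(-8) = -91 - (-96) = 5.
So p(s) = det(sI - A) = s^2 + 6s + 5.
Factor s^2 + 6s + 5: two numbers with sum -6 and product 5 are -1 and -5, so s^2 + 6s + 5 = (s + 1)(s + 5).
Hence p(s) = (s + 1) (s + 5), with roots -5, -1.
The eigenvalues -5, -1 are distinct and real, so A is diagonalisable and x(t) = e^{At} x(0) = V diag(e^{λ_i t}) V^{-1} x(0), where the columns of V are the eigenvectors.
λ = -5: A - (-5)I = [[-8, 12], [-8, 12]]. Row 1 gives (-8)·v1 + 12·v2 = 0, so take v_1 = [3, 2]^T.
λ = -1: A - (-1)I = [[-12, 12], [-8, 8]]. Row 1 gives (-12)·v1 + 12·v2 = 0, so take v_2 = [1, 1]^T.
V = [v_1 v_2] = [[3, 1], [2, 1]] has det V = 1, so V^{-1} = adj(V)/det V = [[1, -1], [-2, 3]].
Modal coordinates z(0) = V^{-1} x(0): 1·3 + (-1)·1 = 2; (-2)·3 + 3·1 = -3; so z(0) = [2, -3]^T.
x_1(t) = Σ_i (v_i)_1 · z_i(0) · e^{λ_i t} (row 1 of V times the modal terms).
x_1(0.25) = 3·2·e^{-5·0.25} + 1·(-3)·e^{-1·0.25} = 6·0.286505 + (-3)·0.778801 = -0.6174.

-0.6174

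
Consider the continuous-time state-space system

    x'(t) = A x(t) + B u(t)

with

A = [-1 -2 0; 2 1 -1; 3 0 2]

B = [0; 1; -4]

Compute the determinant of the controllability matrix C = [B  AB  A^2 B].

AB = [[-2], [5], [-8]]
A^2B = [[-8], [9], [-22]]
Controllability matrix C = [B  AB  A^2B] = [[0, -2, -8], [1, 5, 9], [-4, -8, -22]]
Expanding along the first row, det(C) = 0·(5·(-22) - 9·(-8)) - (-2)·(1·(-22) - 9·(-4)) + (-8)·(1·(-8) - 5·(-4)) = 0·(-38) - (-2)·14 + (-8)·12 = -68
Since det(C) ≠ 0, rank(C) = 3 and the system is completely controllable.

-68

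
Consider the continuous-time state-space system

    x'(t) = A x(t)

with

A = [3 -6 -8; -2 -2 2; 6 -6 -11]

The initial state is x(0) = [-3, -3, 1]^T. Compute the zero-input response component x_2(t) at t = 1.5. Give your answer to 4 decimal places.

0.1601

det(sI - A) = s^3 - (tr A)s^2 + (M11 + M22 + M33)s - det A, where Mii is the 2×2 principal minor of A obtained by deleting row i and column i.
tr A = 3 + (-2) + (-11) = -10; M11 = (-2)·(-11) - 2·(-6) = 22 - (-12) = 34; M22 = 3·(-11) - (-8)·6 = -33 - (-48) = 15; M33 = 3·(-2) - (-6)·(-2) = -6 - 12 = -18; sum of minors = 31.
det A = 3·((-2)·(-11) - 2·(-6)) - (-6)·((-2)·(-11) - 2·6) + (-8)·((-2)·(-6) - (-2)·6) = 3·34 - (-6)·10 + (-8)·24 = -30.
So p(s) = det(sI - A) = s^3 + 10s^2 + 31s + 30.
Rational-root test: any integer root divides 30. Testing small divisors, s = -2 works: p(-2) = -8 + 40 + (-62) + 30 = 0, so (s + 2) is a factor.
Dividing, p(s) = (s + 2)(s^2 + 8s + 15).
Factor s^2 + 8s + 15: two numbers with sum -8 and product 15 are -3 and -5, so s^2 + 8s + 15 = (s + 3)(s + 5).
Hence p(s) = (s + 2) (s + 3) (s + 5), with roots -5, -3, -2.
The eigenvalues -5, -3, -2 are distinct and real, so A is diagonalisable and x(t) = e^{At} x(0) = V diag(e^{λ_i t}) V^{-1} x(0), where the columns of V are the eigenvectors.
λ = -5: A - (-5)I = [[8, -6, -8], [-2, 3, 2], [6, -6, -6]]. v must be orthogonal to every row; (row 1) × (row 2) = [12, 0, 12], so take v_1 = [1, 0, 1]^T.
λ = -3: A - (-3)I = [[6, -6, -8], [-2, 1, 2], [6, -6, -8]]. v must be orthogonal to every row; (row 1) × (row 2) = [-4, 4, -6], so take v_2 = [2, -2, 3]^T.
λ = -2: A - (-2)I = [[5, -6, -8], [-2, 0, 2], [6, -6, -9]]. v must be orthogonal to every row; (row 1) × (row 2) = [-12, 6, -12], so take v_3 = [-2, 1, -2]^T.
V = [v_1 v_2 v_3] = [[1, 2, -2], [0, -2, 1], [1, 3, -2]] has det V = -1, so V^{-1} = adj(V)/det V = [[-1, 2, 2], [-1, 0, 1], [-2, 1, 2]].
Modal coordinates z(0) = V^{-1} x(0): (-1)·(-3) + 2·(-3) + 2·1 = -1; (-1)·(-3) + 0·(-3) + 1·1 = 4; (-2)·(-3) + 1·(-3) + 2·1 = 5; so z(0) = [-1, 4, 5]^T.
x_2(t) = Σ_i (v_i)_2 · z_i(0) · e^{λ_i t} (row 2 of V times the modal terms).
x_2(1.5) = 0·(-1)·e^{-5·1.5} + (-2)·4·e^{-3·1.5} + 1·5·e^{-2·1.5} = 0·0.000553 + (-8)·0.011109 + 5·0.049787 = 0.1601.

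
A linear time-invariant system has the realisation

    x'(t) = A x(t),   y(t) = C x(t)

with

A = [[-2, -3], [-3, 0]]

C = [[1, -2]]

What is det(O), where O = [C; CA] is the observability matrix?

CA = [[4, -3]]
Observability matrix O = [C; CA] = [[1, -2], [4, -3]]
det(O) = 1·(-3) - (-2)·4 = -3 - (-8) = 5
Since det(O) ≠ 0, rank(O) = 2 and the system is completely observable.

5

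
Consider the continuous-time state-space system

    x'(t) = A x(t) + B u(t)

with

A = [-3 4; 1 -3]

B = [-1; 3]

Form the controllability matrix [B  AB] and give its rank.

2

AB = [[15], [-10]]
Controllability matrix C = [B  AB] = [[-1, 15], [3, -10]]
det(C) = (-1)·(-10) - 15·3 = 10 - 45 = -35 ≠ 0, so rank(C) = 2.
rank(C) = 2 = n, so the pair (A, B) is completely controllable.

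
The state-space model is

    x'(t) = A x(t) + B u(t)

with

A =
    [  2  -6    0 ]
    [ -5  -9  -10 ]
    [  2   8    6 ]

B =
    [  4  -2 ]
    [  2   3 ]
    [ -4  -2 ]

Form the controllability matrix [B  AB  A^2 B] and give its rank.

2

AB = [[-4, -22], [2, 3], [0, 8]]
A^2B = [[-20, -62], [2, 3], [8, 28]]
Controllability matrix C = [B  AB  A^2B] = [[4, -2, -4, -22, -20, -62], [2, 3, 2, 3, 2, 3], [-4, -2, 0, 8, 8, 28]]
The rows r1, r2, r3 of C are linearly dependent: r1 + 2·r2 + 2·r3 = 0 (check each entry), so rank(C) ≤ 2.
The 2×2 minor from rows 1, 2, columns 1, 2 is 4·3 - (-2)·2 = 12 - (-4) = 16 ≠ 0, so rank(C) = 2.
rank(C) = 2 < n = 3, so the pair (A, B) is not completely controllable.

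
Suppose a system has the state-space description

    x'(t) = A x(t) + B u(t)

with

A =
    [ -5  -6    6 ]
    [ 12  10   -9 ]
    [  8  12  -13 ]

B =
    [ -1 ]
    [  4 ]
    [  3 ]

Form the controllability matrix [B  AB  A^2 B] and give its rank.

2

AB = [[-1], [1], [1]]
A^2B = [[5], [-11], [-9]]
Controllability matrix C = [B  AB  A^2B] = [[-1, -1, 5], [4, 1, -11], [3, 1, -9]]
The rows r1, r2, r3 of C are linearly dependent: r1 - 2·r2 + 3·r3 = 0 (check each entry), so rank(C) ≤ 2.
The 2×2 minor from rows 1, 2, columns 1, 2 is (-1)·1 - (-1)·4 = -1 - (-4) = 3 ≠ 0, so rank(C) = 2.
rank(C) = 2 < n = 3, so the pair (A, B) is not completely controllable.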